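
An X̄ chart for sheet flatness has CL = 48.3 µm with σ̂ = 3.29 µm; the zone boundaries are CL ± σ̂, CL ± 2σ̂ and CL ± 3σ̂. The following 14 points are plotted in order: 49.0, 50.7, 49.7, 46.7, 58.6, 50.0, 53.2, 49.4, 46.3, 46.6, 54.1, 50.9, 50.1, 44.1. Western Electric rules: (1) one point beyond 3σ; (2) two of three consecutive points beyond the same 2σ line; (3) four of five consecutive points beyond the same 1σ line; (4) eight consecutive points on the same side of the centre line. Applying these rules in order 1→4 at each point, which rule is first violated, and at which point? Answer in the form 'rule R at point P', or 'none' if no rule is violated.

Zone of each point (C = within 1σ̂, B = 1σ̂–2σ̂, A = 2σ̂–3σ̂, * = beyond 3σ̂; sign = side of CL): 1:+C, 2:+C, 3:+C, 4:-C, 5:+*, 6:+C, 7:+B, 8:+C, 9:-C, 10:-C, 11:+B, 12:+C, 13:+C, 14:-B
Rule 1 (one point beyond the 3σ limits) is satisfied at point 5.

rule 1 at point 5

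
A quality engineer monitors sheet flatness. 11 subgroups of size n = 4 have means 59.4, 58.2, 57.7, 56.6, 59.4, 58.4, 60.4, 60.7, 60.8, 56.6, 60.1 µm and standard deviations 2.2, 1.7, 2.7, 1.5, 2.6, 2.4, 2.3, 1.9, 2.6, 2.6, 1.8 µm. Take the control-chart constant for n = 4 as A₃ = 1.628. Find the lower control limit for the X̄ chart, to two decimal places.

X̄̄ = (59.4 + 58.2 + 57.7 + 56.6 + 59.4 + 58.4 + 60.4 + 60.7 + 60.8 + 56.6 + 60.1) / 11 = 58.9364
s̄ = (2.2 + 1.7 + 2.7 + 1.5 + 2.6 + 2.4 + 2.3 + 1.9 + 2.6 + 2.6 + 1.8) / 11 = 2.2091
LCL = X̄̄ − A₃·s̄ = 58.9364 − 1.628 × 2.2091 = 55.3400

55.34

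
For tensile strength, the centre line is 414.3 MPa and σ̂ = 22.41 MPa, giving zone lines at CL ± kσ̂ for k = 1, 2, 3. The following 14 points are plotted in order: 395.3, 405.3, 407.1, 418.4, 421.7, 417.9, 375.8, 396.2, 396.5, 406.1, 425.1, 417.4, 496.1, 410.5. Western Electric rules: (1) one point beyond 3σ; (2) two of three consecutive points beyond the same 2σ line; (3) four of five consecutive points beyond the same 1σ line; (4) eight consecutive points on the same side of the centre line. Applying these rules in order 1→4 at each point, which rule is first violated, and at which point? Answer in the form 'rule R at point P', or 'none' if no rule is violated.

rule 1 at point 13

Zone of each point (C = within 1σ̂, B = 1σ̂–2σ̂, A = 2σ̂–3σ̂, * = beyond 3σ̂; sign = side of CL): 1:-C, 2:-C, 3:-C, 4:+C, 5:+C, 6:+C, 7:-B, 8:-C, 9:-C, 10:-C, 11:+C, 12:+C, 13:+*, 14:-C
Rule 1 (one point beyond the 3σ limits) is satisfied at point 13.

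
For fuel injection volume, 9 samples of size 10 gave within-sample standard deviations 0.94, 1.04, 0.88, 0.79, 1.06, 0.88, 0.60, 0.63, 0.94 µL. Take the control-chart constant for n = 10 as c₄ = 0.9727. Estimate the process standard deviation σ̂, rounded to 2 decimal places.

s̄ = (0.94 + 1.04 + 0.88 + 0.79 + 1.06 + 0.88 + 0.60 + 0.63 + 0.94) / 9 = 0.8622
σ̂ = s̄ / c₄ = 0.8622 / 0.9727 = 0.8864

0.89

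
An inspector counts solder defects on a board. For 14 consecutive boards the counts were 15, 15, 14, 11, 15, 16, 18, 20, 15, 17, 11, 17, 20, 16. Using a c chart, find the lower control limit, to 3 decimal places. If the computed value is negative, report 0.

3.822

c̄ = (15 + 15 + 14 + 11 + 15 + 16 + 18 + 20 + 15 + 17 + 11 + 17 + 20 + 16) / 14 = 220 / 14 = 15.7143
LCL = c̄ − 3√c̄ = 15.7143 − 3 × 3.9641 = 3.8219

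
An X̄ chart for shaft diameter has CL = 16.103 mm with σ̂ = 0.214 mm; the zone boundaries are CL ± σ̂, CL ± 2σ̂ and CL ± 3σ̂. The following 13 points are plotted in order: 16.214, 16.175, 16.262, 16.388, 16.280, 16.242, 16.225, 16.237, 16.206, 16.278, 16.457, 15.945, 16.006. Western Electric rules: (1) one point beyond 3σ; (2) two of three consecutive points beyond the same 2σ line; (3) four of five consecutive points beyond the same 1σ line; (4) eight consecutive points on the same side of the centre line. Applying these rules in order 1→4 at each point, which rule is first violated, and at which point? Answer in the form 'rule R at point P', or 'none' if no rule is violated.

Zone of each point (C = within 1σ̂, B = 1σ̂–2σ̂, A = 2σ̂–3σ̂, * = beyond 3σ̂; sign = side of CL): 1:+C, 2:+C, 3:+C, 4:+B, 5:+C, 6:+C, 7:+C, 8:+C, 9:+C, 10:+C, 11:+B, 12:-C, 13:-C
Rule 4 (eight consecutive points on the same side of the centre line) is satisfied at point 8.

rule 4 at point 8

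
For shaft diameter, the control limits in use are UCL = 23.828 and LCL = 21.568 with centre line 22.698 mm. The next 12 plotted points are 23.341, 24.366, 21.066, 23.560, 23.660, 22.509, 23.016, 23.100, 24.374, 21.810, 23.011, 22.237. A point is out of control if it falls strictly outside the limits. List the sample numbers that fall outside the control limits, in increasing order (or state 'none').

2, 3, 9

Compare each point to [21.568, 23.828]: sample 2 = 24.366 > UCL; sample 3 = 21.066 < LCL; sample 9 = 24.374 > UCL.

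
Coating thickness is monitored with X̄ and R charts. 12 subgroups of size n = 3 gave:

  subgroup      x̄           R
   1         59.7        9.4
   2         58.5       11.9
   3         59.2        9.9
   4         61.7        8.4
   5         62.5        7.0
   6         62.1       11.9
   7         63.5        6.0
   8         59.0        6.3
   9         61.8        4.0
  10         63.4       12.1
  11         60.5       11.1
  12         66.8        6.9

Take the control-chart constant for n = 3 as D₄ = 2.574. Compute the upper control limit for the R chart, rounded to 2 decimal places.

22.50

R̄ = (9.4 + 11.9 + 9.9 + 8.4 + 7.0 + 11.9 + 6.0 + 6.3 + 4.0 + 12.1 + 11.1 + 6.9) / 12 = 104.9000 / 12 = 8.7417
UCL_R = D₄·R̄ = 2.574 × 8.7417 = 22.5010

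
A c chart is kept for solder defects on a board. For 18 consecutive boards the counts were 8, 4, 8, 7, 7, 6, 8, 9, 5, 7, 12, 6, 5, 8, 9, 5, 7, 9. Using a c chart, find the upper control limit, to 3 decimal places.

c̄ = (8 + 4 + 8 + 7 + 7 + 6 + 8 + 9 + 5 + 7 + 12 + 6 + 5 + 8 + 9 + 5 + 7 + 9) / 18 = 130 / 18 = 7.2222
UCL = c̄ + 3√c̄ = 7.2222 + 3 × √7.2222 = 7.2222 + 3 × 2.6874 = 15.2845

15.284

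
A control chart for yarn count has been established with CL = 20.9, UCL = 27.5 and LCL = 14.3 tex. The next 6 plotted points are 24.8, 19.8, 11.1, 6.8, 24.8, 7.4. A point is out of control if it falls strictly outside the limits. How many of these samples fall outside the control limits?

3

Compare each point to [14.3, 27.5]: sample 3 = 11.1 < LCL; sample 4 = 6.8 < LCL; sample 6 = 7.4 < LCL.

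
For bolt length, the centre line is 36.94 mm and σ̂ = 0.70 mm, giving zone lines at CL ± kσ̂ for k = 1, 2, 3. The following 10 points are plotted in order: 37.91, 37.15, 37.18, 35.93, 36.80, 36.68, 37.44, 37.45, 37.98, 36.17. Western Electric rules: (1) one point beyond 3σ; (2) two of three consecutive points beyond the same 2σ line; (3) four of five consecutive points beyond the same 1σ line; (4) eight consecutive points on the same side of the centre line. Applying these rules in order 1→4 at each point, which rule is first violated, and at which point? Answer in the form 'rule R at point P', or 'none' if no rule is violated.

Zone of each point (C = within 1σ̂, B = 1σ̂–2σ̂, A = 2σ̂–3σ̂, * = beyond 3σ̂; sign = side of CL): 1:+B, 2:+C, 3:+C, 4:-B, 5:-C, 6:-C, 7:+C, 8:+C, 9:+B, 10:-B
No rule fires across all 10 points.

none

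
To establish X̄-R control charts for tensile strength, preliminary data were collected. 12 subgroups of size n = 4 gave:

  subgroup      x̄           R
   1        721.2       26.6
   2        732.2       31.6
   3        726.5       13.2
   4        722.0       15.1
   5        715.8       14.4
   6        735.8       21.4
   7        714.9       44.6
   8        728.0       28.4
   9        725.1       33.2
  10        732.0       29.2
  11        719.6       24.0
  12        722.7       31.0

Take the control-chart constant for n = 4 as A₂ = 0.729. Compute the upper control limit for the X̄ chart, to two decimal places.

X̄̄ = (721.2 + 732.2 + 726.5 + 722.0 + 715.8 + 735.8 + 714.9 + 728.0 + 725.1 + 732.0 + 719.6 + 722.7) / 12 = 8695.8000 / 12 = 724.6500
R̄ = (26.6 + 31.6 + 13.2 + 15.1 + 14.4 + 21.4 + 44.6 + 28.4 + 33.2 + 29.2 + 24.0 + 31.0) / 12 = 312.7000 / 12 = 26.0583
UCL = X̄̄ + A₂·R̄ = 724.6500 + 0.729 × 26.0583 = 743.6465

743.65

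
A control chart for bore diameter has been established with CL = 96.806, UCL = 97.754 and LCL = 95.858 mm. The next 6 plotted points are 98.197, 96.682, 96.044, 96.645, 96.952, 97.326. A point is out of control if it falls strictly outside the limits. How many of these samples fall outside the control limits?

1

Compare each point to [95.858, 97.754]: sample 1 = 98.197 > UCL.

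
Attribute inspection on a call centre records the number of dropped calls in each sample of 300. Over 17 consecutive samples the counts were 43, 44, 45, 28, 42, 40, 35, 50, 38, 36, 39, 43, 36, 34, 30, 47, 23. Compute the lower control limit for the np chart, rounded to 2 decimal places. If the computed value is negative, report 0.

p̄ = Σdᵢ / (k·n) = 653 / (17 × 300) = 0.12804
LCL = np̄ − 3·√(np̄(1−p̄)) = 38.4118 − 3 × 5.7874 = 21.0497

21.05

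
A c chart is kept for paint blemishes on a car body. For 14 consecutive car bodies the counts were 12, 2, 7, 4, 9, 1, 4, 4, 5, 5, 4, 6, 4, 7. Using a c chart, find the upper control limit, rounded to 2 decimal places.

c̄ = (12 + 2 + 7 + 4 + 9 + 1 + 4 + 4 + 5 + 5 + 4 + 6 + 4 + 7) / 14 = 74 / 14 = 5.2857
UCL = c̄ + 3√c̄ = 5.2857 + 3 × √5.2857 = 5.2857 + 3 × 2.2991 = 12.1829

12.18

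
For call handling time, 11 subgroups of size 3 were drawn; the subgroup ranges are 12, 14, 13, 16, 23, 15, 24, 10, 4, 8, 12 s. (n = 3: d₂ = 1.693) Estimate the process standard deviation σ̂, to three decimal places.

8.108

R̄ = (12 + 14 + 13 + 16 + 23 + 15 + 24 + 10 + 4 + 8 + 12) / 11 = 13.7273
σ̂ = R̄ / d₂ = 13.7273 / 1.693 = 8.1083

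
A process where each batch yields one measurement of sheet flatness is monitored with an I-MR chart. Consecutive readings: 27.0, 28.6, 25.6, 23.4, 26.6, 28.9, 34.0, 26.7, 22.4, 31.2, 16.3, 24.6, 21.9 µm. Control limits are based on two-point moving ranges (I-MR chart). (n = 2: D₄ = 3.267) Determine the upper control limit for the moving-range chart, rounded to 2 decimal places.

Moving ranges: 1.6, 3.0, 2.2, 3.2, 2.3, 5.1, 7.3, 4.3, 8.8, 14.9, 8.3, 2.7; M̄R̄ = 63.7000 / 12 = 5.3083
UCL_MR = D₄·M̄R̄ = 3.267 × 5.3083 = 17.3423

17.34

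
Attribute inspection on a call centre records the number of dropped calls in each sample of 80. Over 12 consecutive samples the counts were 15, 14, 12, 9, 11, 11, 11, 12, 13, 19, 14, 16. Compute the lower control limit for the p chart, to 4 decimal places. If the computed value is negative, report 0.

p̄ = Σdᵢ / (k·n) = 157 / (12 × 80) = 0.16354
LCL = p̄ − 3·√(p̄(1−p̄)/n) = 0.16354 − 3 × 0.04135 = 0.03949

0.0395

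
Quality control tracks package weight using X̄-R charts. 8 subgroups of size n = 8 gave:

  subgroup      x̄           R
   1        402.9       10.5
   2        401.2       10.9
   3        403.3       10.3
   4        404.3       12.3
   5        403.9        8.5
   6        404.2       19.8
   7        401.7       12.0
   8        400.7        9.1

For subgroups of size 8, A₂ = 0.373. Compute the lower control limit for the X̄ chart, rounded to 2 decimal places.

398.42

X̄̄ = (402.9 + 401.2 + 403.3 + 404.3 + 403.9 + 404.2 + 401.7 + 400.7) / 8 = 3222.2000 / 8 = 402.7750
R̄ = (10.5 + 10.9 + 10.3 + 12.3 + 8.5 + 19.8 + 12.0 + 9.1) / 8 = 93.4000 / 8 = 11.6750
LCL = X̄̄ − A₂·R̄ = 402.7750 − 0.373 × 11.6750 = 398.4202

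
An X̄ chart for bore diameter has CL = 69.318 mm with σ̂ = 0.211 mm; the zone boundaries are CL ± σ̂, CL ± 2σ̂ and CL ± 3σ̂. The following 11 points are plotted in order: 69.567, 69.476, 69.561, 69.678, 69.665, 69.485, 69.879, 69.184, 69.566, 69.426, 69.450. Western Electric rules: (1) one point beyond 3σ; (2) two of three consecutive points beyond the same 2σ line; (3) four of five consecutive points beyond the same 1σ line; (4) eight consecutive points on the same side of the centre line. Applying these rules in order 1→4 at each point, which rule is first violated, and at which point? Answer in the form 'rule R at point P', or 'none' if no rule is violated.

rule 3 at point 5

Zone of each point (C = within 1σ̂, B = 1σ̂–2σ̂, A = 2σ̂–3σ̂, * = beyond 3σ̂; sign = side of CL): 1:+B, 2:+C, 3:+B, 4:+B, 5:+B, 6:+C, 7:+A, 8:-C, 9:+B, 10:+C, 11:+C
Rule 3 (four of five consecutive points beyond the same 1σ limit) is satisfied at point 5.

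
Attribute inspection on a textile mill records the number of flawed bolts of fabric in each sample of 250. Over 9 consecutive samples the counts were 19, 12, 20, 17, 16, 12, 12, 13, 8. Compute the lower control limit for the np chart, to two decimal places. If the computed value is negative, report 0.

3.31

p̄ = Σdᵢ / (k·n) = 129 / (9 × 250) = 0.05733
LCL = np̄ − 3·√(np̄(1−p̄)) = 14.3333 − 3 × 3.6758 = 3.3059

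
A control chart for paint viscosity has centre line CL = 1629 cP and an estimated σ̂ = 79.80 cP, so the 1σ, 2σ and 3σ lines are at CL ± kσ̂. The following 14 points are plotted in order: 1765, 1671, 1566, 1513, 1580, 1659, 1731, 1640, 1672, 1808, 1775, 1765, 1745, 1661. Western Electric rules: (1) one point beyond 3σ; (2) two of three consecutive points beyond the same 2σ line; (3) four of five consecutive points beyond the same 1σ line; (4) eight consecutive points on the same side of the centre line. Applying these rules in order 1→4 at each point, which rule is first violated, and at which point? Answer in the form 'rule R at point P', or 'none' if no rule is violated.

rule 3 at point 13

Zone of each point (C = within 1σ̂, B = 1σ̂–2σ̂, A = 2σ̂–3σ̂, * = beyond 3σ̂; sign = side of CL): 1:+B, 2:+C, 3:-C, 4:-B, 5:-C, 6:+C, 7:+B, 8:+C, 9:+C, 10:+A, 11:+B, 12:+B, 13:+B, 14:+C
Rule 3 (four of five consecutive points beyond the same 1σ limit) is satisfied at point 13.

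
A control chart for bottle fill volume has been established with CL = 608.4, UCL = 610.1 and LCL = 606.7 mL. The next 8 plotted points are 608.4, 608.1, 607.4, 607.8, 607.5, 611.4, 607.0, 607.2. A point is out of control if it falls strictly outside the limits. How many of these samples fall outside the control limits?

Compare each point to [606.7, 610.1]: sample 6 = 611.4 > UCL.

1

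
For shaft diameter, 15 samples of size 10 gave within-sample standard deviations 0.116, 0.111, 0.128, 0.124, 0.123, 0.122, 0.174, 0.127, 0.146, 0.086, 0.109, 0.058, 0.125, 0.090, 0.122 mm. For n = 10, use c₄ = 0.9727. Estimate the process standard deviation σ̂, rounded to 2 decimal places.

0.12

s̄ = (0.116 + 0.111 + 0.128 + 0.124 + 0.123 + 0.122 + 0.174 + 0.127 + 0.146 + 0.086 + 0.109 + 0.058 + 0.125 + 0.090 + 0.122) / 15 = 0.1174
σ̂ = s̄ / c₄ = 0.1174 / 0.9727 = 0.1207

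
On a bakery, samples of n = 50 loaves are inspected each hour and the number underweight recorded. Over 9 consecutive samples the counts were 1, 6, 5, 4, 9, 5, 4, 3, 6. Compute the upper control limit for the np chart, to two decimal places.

11.01

p̄ = Σdᵢ / (k·n) = 43 / (9 × 50) = 0.09556
UCL = np̄ + 3·√(np̄(1−p̄)) = 4.7778 + 3 × √(4.7778×0.90444) = 4.7778 + 3 × 2.0788 = 11.0141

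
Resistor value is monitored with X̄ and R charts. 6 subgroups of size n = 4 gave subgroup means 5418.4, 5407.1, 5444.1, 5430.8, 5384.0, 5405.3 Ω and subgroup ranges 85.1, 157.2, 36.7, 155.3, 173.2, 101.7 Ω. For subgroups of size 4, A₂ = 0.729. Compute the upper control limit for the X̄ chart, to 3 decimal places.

X̄̄ = (5418.4 + 5407.1 + 5444.1 + 5430.8 + 5384.0 + 5405.3) / 6 = 32489.7000 / 6 = 5414.9500
R̄ = (85.1 + 157.2 + 36.7 + 155.3 + 173.2 + 101.7) / 6 = 709.2000 / 6 = 118.2000
UCL = X̄̄ + A₂·R̄ = 5414.9500 + 0.729 × 118.2000 = 5501.1178

5501.118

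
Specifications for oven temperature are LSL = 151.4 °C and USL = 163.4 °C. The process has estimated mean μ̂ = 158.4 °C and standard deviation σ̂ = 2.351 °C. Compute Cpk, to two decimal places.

0.71

Cpu = (USL − μ̂) / (3σ̂) = (163.4 − 158.4) / (3 × 2.351) = 0.7089; Cpl = (μ̂ − LSL) / (3σ̂) = (158.4 − 151.4) / (3 × 2.351) = 0.9925; Cpk = min(Cpu, Cpl) = 0.7089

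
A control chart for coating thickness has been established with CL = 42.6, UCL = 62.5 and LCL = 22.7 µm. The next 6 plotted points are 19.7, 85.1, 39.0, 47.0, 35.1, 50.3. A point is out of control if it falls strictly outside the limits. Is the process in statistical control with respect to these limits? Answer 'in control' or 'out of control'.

out of control

Compare each point to [22.7, 62.5]: sample 1 = 19.7 < LCL; sample 2 = 85.1 > UCL.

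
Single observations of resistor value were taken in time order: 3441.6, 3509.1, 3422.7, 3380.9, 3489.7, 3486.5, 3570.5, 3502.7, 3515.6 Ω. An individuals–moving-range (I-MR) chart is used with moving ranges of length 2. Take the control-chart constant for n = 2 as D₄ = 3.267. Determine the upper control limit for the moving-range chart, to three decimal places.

192.916

Moving ranges: 67.5, 86.4, 41.8, 108.8, 3.2, 84.0, 67.8, 12.9; M̄R̄ = 472.4000 / 8 = 59.0500
UCL_MR = D₄·M̄R̄ = 3.267 × 59.0500 = 192.9163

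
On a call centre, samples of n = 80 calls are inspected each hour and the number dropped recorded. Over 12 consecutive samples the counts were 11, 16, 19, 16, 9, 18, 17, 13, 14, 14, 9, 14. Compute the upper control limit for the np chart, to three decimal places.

p̄ = Σdᵢ / (k·n) = 170 / (12 × 80) = 0.17708
UCL = np̄ + 3·√(np̄(1−p̄)) = 14.1667 + 3 × √(14.1667×0.82292) = 14.1667 + 3 × 3.4144 = 24.4098

24.410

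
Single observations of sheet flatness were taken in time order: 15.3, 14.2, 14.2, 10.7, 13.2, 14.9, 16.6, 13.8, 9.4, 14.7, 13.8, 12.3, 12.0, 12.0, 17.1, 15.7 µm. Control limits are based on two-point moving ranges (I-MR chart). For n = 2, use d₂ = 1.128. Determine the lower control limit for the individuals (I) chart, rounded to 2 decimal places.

X̄ = (15.3 + 14.2 + 14.2 + 10.7 + 13.2 + 14.9 + 16.6 + 13.8 + 9.4 + 14.7 + 13.8 + 12.3 + 12.0 + 12.0 + 17.1 + 15.7) / 16 = 13.7438
Moving ranges: 1.1, 0.0, 3.5, 2.5, 1.7, 1.7, 2.8, 4.4, 5.3, 0.9, 1.5, 0.3, 0.0, 5.1, 1.4; M̄R̄ = 32.2000 / 15 = 2.1467
LCL = X̄ − 3·M̄R̄/d₂ = 13.7438 − 3 × 2.1467 / 1.128 = 8.0345

8.03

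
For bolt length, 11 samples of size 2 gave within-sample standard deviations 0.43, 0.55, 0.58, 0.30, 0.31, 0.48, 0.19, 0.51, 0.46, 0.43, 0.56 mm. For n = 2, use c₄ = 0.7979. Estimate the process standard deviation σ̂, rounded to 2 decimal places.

s̄ = (0.43 + 0.55 + 0.58 + 0.30 + 0.31 + 0.48 + 0.19 + 0.51 + 0.46 + 0.43 + 0.56) / 11 = 0.4364
σ̂ = s̄ / c₄ = 0.4364 / 0.7979 = 0.5469

0.55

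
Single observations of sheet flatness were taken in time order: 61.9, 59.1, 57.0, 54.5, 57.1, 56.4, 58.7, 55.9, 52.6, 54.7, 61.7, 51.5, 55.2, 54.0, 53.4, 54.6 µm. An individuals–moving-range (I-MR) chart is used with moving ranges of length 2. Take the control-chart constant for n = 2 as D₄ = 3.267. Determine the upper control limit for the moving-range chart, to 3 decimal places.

9.823

Moving ranges: 2.8, 2.1, 2.5, 2.6, 0.7, 2.3, 2.8, 3.3, 2.1, 7.0, 10.2, 3.7, 1.2, 0.6, 1.2; M̄R̄ = 45.1000 / 15 = 3.0067
UCL_MR = D₄·M̄R̄ = 3.267 × 3.0067 = 9.8228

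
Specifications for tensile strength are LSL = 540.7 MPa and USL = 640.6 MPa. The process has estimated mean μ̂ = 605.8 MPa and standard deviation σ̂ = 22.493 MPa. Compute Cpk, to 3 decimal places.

0.516

Cpu = (USL − μ̂) / (3σ̂) = (640.6 − 605.8) / (3 × 22.493) = 0.5157; Cpl = (μ̂ − LSL) / (3σ̂) = (605.8 − 540.7) / (3 × 22.493) = 0.9647; Cpk = min(Cpu, Cpl) = 0.5157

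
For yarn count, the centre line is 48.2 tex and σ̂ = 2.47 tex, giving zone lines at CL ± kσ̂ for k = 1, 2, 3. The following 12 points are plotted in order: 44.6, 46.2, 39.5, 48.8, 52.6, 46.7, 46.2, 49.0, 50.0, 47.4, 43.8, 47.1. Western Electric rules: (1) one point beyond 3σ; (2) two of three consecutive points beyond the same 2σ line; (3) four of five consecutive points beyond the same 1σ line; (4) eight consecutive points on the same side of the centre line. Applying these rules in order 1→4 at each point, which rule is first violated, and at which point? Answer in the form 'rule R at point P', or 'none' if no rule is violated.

rule 1 at point 3

Zone of each point (C = within 1σ̂, B = 1σ̂–2σ̂, A = 2σ̂–3σ̂, * = beyond 3σ̂; sign = side of CL): 1:-B, 2:-C, 3:-*, 4:+C, 5:+B, 6:-C, 7:-C, 8:+C, 9:+C, 10:-C, 11:-B, 12:-C
Rule 1 (one point beyond the 3σ limits) is satisfied at point 3.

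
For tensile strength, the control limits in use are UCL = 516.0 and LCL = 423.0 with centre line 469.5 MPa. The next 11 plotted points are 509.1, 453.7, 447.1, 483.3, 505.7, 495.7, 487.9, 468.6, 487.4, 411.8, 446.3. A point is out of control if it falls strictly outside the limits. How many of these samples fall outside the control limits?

1

Compare each point to [423.0, 516.0]: sample 10 = 411.8 < LCL.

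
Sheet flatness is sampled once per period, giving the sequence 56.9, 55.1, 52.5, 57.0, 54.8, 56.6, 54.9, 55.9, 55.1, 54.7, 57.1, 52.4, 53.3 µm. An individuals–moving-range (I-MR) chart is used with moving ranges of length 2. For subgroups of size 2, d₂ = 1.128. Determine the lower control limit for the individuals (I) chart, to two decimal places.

X̄ = (56.9 + 55.1 + 52.5 + 57.0 + 54.8 + 56.6 + 54.9 + 55.9 + 55.1 + 54.7 + 57.1 + 52.4 + 53.3) / 13 = 55.1000
Moving ranges: 1.8, 2.6, 4.5, 2.2, 1.8, 1.7, 1.0, 0.8, 0.4, 2.4, 4.7, 0.9; M̄R̄ = 24.8000 / 12 = 2.0667
LCL = X̄ − 3·M̄R̄/d₂ = 55.1000 − 3 × 2.0667 / 1.128 = 49.6035

49.60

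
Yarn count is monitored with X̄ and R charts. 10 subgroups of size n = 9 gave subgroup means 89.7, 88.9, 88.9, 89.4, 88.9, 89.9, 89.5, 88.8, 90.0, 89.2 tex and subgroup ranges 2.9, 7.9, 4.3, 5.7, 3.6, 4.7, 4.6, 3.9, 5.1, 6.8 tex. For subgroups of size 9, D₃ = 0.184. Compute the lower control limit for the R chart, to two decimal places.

R̄ = (2.9 + 7.9 + 4.3 + 5.7 + 3.6 + 4.7 + 4.6 + 3.9 + 5.1 + 6.8) / 10 = 49.5000 / 10 = 4.9500
LCL_R = D₃·R̄ = 0.184 × 4.9500 = 0.9108

0.91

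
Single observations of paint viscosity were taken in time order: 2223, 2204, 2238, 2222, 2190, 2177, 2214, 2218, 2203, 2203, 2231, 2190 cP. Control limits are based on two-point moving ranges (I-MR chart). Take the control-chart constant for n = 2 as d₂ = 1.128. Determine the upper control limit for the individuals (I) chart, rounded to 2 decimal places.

X̄ = (2223 + 2204 + 2238 + 2222 + 2190 + 2177 + 2214 + 2218 + 2203 + 2203 + 2231 + 2190) / 12 = 2209.4167
Moving ranges: 19, 34, 16, 32, 13, 37, 4, 15, 0, 28, 41; M̄R̄ = 239.0000 / 11 = 21.7273
UCL = X̄ + 3·M̄R̄/d₂ = 2209.4167 + 3 × 21.7273 / 1.128 = 2267.2020

2267.20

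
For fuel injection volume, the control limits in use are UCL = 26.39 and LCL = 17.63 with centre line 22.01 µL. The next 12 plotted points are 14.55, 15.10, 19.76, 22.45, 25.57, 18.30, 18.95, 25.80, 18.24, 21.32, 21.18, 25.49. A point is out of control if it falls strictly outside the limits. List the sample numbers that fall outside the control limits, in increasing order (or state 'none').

Compare each point to [17.63, 26.39]: sample 1 = 14.55 < LCL; sample 2 = 15.10 < LCL.

1, 2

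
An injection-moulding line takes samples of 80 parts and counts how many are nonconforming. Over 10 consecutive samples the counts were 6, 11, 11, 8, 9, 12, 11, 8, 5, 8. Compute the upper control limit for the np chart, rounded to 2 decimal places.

p̄ = Σdᵢ / (k·n) = 89 / (10 × 80) = 0.11125
UCL = np̄ + 3·√(np̄(1−p̄)) = 8.9000 + 3 × √(8.9000×0.88875) = 8.9000 + 3 × 2.8124 = 17.3373

17.34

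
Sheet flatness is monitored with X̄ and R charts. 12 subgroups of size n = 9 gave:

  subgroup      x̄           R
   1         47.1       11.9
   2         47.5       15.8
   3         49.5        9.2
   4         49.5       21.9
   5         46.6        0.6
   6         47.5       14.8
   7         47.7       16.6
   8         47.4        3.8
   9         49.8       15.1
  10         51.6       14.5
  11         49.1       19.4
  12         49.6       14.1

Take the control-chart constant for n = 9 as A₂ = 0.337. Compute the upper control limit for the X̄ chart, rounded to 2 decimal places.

53.00

X̄̄ = (47.1 + 47.5 + 49.5 + 49.5 + 46.6 + 47.5 + 47.7 + 47.4 + 49.8 + 51.6 + 49.1 + 49.6) / 12 = 582.9000 / 12 = 48.5750
R̄ = (11.9 + 15.8 + 9.2 + 21.9 + 0.6 + 14.8 + 16.6 + 3.8 + 15.1 + 14.5 + 19.4 + 14.1) / 12 = 157.7000 / 12 = 13.1417
UCL = X̄̄ + A₂·R̄ = 48.5750 + 0.337 × 13.1417 = 53.0037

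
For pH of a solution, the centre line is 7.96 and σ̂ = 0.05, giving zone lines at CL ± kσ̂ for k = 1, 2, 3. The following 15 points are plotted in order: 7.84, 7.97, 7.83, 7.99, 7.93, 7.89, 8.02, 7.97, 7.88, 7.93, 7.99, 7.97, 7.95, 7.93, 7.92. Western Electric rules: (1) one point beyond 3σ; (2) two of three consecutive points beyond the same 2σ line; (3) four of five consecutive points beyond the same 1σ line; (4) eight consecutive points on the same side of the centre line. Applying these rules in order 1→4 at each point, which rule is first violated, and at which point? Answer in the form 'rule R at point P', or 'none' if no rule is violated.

Zone of each point (C = within 1σ̂, B = 1σ̂–2σ̂, A = 2σ̂–3σ̂, * = beyond 3σ̂; sign = side of CL): 1:-A, 2:+C, 3:-A, 4:+C, 5:-C, 6:-B, 7:+B, 8:+C, 9:-B, 10:-C, 11:+C, 12:+C, 13:-C, 14:-C, 15:-C
Rule 2 (two of three consecutive points beyond the same 2σ limit) is satisfied at point 3.

rule 2 at point 3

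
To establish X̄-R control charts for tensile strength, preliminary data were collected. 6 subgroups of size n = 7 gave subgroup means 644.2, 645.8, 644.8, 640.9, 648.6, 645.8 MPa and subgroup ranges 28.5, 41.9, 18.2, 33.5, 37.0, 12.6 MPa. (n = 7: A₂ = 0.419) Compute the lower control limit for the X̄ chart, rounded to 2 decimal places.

X̄̄ = (644.2 + 645.8 + 644.8 + 640.9 + 648.6 + 645.8) / 6 = 3870.1000 / 6 = 645.0167
R̄ = (28.5 + 41.9 + 18.2 + 33.5 + 37.0 + 12.6) / 6 = 171.7000 / 6 = 28.6167
LCL = X̄̄ − A₂·R̄ = 645.0167 − 0.419 × 28.6167 = 633.0263

633.03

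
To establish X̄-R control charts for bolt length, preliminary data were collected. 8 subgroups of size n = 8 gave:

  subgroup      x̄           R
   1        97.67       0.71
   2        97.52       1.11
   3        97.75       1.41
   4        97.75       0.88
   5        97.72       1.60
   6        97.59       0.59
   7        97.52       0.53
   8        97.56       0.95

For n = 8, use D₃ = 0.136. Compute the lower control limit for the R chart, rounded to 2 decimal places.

R̄ = (0.71 + 1.11 + 1.41 + 0.88 + 1.60 + 0.59 + 0.53 + 0.95) / 8 = 7.7800 / 8 = 0.9725
LCL_R = D₃·R̄ = 0.136 × 0.9725 = 0.1323

0.13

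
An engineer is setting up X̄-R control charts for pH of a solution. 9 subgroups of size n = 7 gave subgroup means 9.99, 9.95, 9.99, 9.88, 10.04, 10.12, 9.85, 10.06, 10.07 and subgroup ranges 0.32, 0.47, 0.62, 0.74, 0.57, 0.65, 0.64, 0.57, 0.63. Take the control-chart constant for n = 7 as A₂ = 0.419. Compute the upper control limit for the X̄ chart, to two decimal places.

10.24

X̄̄ = (9.99 + 9.95 + 9.99 + 9.88 + 10.04 + 10.12 + 9.85 + 10.06 + 10.07) / 9 = 89.9500 / 9 = 9.9944
R̄ = (0.32 + 0.47 + 0.62 + 0.74 + 0.57 + 0.65 + 0.64 + 0.57 + 0.63) / 9 = 5.2100 / 9 = 0.5789
UCL = X̄̄ + A₂·R̄ = 9.9944 + 0.419 × 0.5789 = 10.2370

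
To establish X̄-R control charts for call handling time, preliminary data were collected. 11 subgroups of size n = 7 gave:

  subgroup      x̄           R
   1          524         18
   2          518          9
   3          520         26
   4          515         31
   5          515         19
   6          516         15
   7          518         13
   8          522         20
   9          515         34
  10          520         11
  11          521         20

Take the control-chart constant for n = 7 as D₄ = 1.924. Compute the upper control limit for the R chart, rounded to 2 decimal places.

R̄ = (18 + 9 + 26 + 31 + 19 + 15 + 13 + 20 + 34 + 11 + 20) / 11 = 216.0000 / 11 = 19.6364
UCL_R = D₄·R̄ = 1.924 × 19.6364 = 37.7804

37.78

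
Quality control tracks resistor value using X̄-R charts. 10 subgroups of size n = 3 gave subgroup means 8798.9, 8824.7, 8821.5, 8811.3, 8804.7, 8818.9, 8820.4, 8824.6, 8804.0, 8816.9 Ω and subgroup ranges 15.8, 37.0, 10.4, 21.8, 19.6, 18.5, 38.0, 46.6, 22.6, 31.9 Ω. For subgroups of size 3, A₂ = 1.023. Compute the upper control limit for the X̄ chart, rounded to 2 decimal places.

X̄̄ = (8798.9 + 8824.7 + 8821.5 + 8811.3 + 8804.7 + 8818.9 + 8820.4 + 8824.6 + 8804.0 + 8816.9) / 10 = 88145.9000 / 10 = 8814.5900
R̄ = (15.8 + 37.0 + 10.4 + 21.8 + 19.6 + 18.5 + 38.0 + 46.6 + 22.6 + 31.9) / 10 = 262.2000 / 10 = 26.2200
UCL = X̄̄ + A₂·R̄ = 8814.5900 + 1.023 × 26.2200 = 8841.4131

8841.41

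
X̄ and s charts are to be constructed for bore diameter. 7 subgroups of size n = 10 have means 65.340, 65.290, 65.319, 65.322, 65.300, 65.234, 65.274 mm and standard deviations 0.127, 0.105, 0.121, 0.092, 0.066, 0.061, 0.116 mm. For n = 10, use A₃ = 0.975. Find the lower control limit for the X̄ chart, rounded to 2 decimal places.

X̄̄ = (65.340 + 65.290 + 65.319 + 65.322 + 65.300 + 65.234 + 65.274) / 7 = 65.2970
s̄ = (0.127 + 0.105 + 0.121 + 0.092 + 0.066 + 0.061 + 0.116) / 7 = 0.0983
LCL = X̄̄ − A₃·s̄ = 65.2970 − 0.975 × 0.0983 = 65.2012

65.20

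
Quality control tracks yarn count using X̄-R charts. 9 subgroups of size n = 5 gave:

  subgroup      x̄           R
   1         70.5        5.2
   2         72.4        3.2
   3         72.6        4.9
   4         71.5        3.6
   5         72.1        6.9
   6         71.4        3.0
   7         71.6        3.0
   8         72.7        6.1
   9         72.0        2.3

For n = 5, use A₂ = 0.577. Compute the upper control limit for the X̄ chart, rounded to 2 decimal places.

74.32

X̄̄ = (70.5 + 72.4 + 72.6 + 71.5 + 72.1 + 71.4 + 71.6 + 72.7 + 72.0) / 9 = 646.8000 / 9 = 71.8667
R̄ = (5.2 + 3.2 + 4.9 + 3.6 + 6.9 + 3.0 + 3.0 + 6.1 + 2.3) / 9 = 38.2000 / 9 = 4.2444
UCL = X̄̄ + A₂·R̄ = 71.8667 + 0.577 × 4.2444 = 74.3157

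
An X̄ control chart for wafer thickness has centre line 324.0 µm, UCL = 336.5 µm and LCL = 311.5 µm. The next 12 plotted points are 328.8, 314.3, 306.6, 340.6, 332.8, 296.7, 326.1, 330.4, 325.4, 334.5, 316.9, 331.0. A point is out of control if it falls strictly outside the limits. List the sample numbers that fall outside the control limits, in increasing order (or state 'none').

Compare each point to [311.5, 336.5]: sample 3 = 306.6 < LCL; sample 4 = 340.6 > UCL; sample 6 = 296.7 < LCL.

3, 4, 6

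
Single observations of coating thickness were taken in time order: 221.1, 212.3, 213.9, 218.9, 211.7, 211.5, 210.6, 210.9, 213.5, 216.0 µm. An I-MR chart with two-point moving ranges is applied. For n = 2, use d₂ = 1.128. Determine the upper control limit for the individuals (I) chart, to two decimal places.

222.64

X̄ = (221.1 + 212.3 + 213.9 + 218.9 + 211.7 + 211.5 + 210.6 + 210.9 + 213.5 + 216.0) / 10 = 214.0400
Moving ranges: 8.8, 1.6, 5.0, 7.2, 0.2, 0.9, 0.3, 2.6, 2.5; M̄R̄ = 29.1000 / 9 = 3.2333
UCL = X̄ + 3·M̄R̄/d₂ = 214.0400 + 3 × 3.2333 / 1.128 = 222.6393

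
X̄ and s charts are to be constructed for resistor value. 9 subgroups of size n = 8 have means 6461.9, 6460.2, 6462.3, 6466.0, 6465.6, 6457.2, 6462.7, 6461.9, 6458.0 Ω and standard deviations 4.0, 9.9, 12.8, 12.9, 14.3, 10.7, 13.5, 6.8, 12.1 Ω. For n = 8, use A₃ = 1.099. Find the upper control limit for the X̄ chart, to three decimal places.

6473.600

X̄̄ = (6461.9 + 6460.2 + 6462.3 + 6466.0 + 6465.6 + 6457.2 + 6462.7 + 6461.9 + 6458.0) / 9 = 6461.7556
s̄ = (4.0 + 9.9 + 12.8 + 12.9 + 14.3 + 10.7 + 13.5 + 6.8 + 12.1) / 9 = 10.7778
UCL = X̄̄ + A₃·s̄ = 6461.7556 + 1.099 × 10.7778 = 6473.6003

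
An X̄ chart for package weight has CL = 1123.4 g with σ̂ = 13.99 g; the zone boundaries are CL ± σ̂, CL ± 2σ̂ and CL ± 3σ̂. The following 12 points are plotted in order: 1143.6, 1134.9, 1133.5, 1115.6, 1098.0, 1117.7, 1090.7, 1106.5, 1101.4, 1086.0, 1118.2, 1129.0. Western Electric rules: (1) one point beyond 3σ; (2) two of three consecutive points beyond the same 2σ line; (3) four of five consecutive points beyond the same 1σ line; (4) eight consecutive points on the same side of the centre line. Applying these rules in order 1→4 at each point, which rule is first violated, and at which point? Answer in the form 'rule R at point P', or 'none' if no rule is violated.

rule 3 at point 9

Zone of each point (C = within 1σ̂, B = 1σ̂–2σ̂, A = 2σ̂–3σ̂, * = beyond 3σ̂; sign = side of CL): 1:+B, 2:+C, 3:+C, 4:-C, 5:-B, 6:-C, 7:-A, 8:-B, 9:-B, 10:-A, 11:-C, 12:+C
Rule 3 (four of five consecutive points beyond the same 1σ limit) is satisfied at point 9.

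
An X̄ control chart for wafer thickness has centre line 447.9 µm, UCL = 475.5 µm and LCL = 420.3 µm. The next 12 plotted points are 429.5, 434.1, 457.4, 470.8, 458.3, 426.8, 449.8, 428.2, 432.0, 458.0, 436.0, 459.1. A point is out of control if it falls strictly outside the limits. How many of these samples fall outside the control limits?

0

All 12 points lie within [420.3, 475.5].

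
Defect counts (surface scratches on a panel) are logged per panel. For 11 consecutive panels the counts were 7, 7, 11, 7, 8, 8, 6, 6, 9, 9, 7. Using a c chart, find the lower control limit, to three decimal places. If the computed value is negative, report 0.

c̄ = (7 + 7 + 11 + 7 + 8 + 8 + 6 + 6 + 9 + 9 + 7) / 11 = 85 / 11 = 7.7273
LCL = c̄ − 3√c̄ = 7.7273 − 3 × 2.7798 = -0.6121 → 0 (cannot be negative)

0.000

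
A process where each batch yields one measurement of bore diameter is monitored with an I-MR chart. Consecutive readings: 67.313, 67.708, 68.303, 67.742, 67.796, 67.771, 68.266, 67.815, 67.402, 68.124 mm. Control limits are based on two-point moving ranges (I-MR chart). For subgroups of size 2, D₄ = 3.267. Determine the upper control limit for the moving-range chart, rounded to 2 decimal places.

1.35

Moving ranges: 0.395, 0.595, 0.561, 0.054, 0.025, 0.495, 0.451, 0.413, 0.722; M̄R̄ = 3.7110 / 9 = 0.4123
UCL_MR = D₄·M̄R̄ = 3.267 × 0.4123 = 1.3471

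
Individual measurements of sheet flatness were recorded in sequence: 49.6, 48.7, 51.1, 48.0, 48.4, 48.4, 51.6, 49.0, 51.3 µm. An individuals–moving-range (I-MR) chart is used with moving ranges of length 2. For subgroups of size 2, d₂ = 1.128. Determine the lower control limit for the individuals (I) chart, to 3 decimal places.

44.613

X̄ = (49.6 + 48.7 + 51.1 + 48.0 + 48.4 + 48.4 + 51.6 + 49.0 + 51.3) / 9 = 49.5667
Moving ranges: 0.9, 2.4, 3.1, 0.4, 0.0, 3.2, 2.6, 2.3; M̄R̄ = 14.9000 / 8 = 1.8625
LCL = X̄ − 3·M̄R̄/d₂ = 49.5667 − 3 × 1.8625 / 1.128 = 44.6132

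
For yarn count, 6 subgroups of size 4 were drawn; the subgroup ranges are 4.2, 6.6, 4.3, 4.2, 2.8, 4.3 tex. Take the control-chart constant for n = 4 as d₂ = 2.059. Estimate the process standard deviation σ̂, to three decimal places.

R̄ = (4.2 + 6.6 + 4.3 + 4.2 + 2.8 + 4.3) / 6 = 4.4000
σ̂ = R̄ / d₂ = 4.4000 / 2.059 = 2.1370

2.137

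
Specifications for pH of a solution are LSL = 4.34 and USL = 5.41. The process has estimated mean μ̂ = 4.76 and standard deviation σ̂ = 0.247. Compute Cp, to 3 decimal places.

Cp = (USL − LSL) / (6σ̂) = (5.41 − 4.34) / (6 × 0.247) = 1.0700 / 1.4820 = 0.7220

0.722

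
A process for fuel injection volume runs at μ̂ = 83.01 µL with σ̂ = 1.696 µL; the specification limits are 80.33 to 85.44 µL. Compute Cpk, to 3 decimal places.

Cpu = (USL − μ̂) / (3σ̂) = (85.44 − 83.01) / (3 × 1.696) = 0.4776; Cpl = (μ̂ − LSL) / (3σ̂) = (83.01 − 80.33) / (3 × 1.696) = 0.5267; Cpk = min(Cpu, Cpl) = 0.4776

0.478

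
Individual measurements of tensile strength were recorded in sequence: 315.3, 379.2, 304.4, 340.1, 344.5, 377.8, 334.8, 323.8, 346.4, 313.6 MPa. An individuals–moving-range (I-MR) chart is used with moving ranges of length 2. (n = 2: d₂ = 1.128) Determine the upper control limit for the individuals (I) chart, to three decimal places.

432.996

X̄ = (315.3 + 379.2 + 304.4 + 340.1 + 344.5 + 377.8 + 334.8 + 323.8 + 346.4 + 313.6) / 10 = 337.9900
Moving ranges: 63.9, 74.8, 35.7, 4.4, 33.3, 43.0, 11.0, 22.6, 32.8; M̄R̄ = 321.5000 / 9 = 35.7222
UCL = X̄ + 3·M̄R̄/d₂ = 337.9900 + 3 × 35.7222 / 1.128 = 432.9959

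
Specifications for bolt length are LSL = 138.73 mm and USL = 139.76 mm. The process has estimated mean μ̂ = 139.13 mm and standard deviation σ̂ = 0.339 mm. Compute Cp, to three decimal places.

Cp = (USL − LSL) / (6σ̂) = (139.76 − 138.73) / (6 × 0.339) = 1.0300 / 2.0340 = 0.5064

0.506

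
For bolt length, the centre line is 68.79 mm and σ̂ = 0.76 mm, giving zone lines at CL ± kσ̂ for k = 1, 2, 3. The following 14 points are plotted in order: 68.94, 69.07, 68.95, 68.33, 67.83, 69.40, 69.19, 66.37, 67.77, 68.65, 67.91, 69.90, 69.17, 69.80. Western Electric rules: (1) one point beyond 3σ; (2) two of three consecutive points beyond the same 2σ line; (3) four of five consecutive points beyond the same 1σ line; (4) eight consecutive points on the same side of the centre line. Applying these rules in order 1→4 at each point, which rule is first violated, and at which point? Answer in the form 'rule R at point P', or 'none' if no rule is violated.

Zone of each point (C = within 1σ̂, B = 1σ̂–2σ̂, A = 2σ̂–3σ̂, * = beyond 3σ̂; sign = side of CL): 1:+C, 2:+C, 3:+C, 4:-C, 5:-B, 6:+C, 7:+C, 8:-*, 9:-B, 10:-C, 11:-B, 12:+B, 13:+C, 14:+B
Rule 1 (one point beyond the 3σ limits) is satisfied at point 8.

rule 1 at point 8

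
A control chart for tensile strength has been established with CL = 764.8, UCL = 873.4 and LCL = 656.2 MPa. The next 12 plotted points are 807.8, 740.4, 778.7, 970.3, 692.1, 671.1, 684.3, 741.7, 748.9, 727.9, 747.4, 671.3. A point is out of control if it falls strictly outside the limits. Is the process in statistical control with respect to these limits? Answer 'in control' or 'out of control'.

out of control

Compare each point to [656.2, 873.4]: sample 4 = 970.3 > UCL.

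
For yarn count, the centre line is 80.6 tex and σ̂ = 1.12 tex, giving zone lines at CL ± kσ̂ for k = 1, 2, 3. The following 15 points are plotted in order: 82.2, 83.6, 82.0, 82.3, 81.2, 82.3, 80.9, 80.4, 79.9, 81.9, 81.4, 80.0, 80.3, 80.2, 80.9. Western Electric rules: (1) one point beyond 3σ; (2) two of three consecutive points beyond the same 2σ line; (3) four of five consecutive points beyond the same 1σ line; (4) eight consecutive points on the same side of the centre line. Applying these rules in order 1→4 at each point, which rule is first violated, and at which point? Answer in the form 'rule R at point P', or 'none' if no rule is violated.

rule 3 at point 4

Zone of each point (C = within 1σ̂, B = 1σ̂–2σ̂, A = 2σ̂–3σ̂, * = beyond 3σ̂; sign = side of CL): 1:+B, 2:+A, 3:+B, 4:+B, 5:+C, 6:+B, 7:+C, 8:-C, 9:-C, 10:+B, 11:+C, 12:-C, 13:-C, 14:-C, 15:+C
Rule 3 (four of five consecutive points beyond the same 1σ limit) is satisfied at point 4.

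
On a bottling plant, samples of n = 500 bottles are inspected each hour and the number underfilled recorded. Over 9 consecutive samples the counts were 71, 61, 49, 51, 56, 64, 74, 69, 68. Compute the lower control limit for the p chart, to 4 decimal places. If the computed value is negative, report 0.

0.0807

p̄ = Σdᵢ / (k·n) = 563 / (9 × 500) = 0.12511
LCL = p̄ − 3·√(p̄(1−p̄)/n) = 0.12511 − 3 × 0.01480 = 0.08072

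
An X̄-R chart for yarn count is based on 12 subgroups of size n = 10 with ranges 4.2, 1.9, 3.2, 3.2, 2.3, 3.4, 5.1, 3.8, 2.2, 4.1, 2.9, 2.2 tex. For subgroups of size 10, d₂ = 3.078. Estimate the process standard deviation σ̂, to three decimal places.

1.042

R̄ = (4.2 + 1.9 + 3.2 + 3.2 + 2.3 + 3.4 + 5.1 + 3.8 + 2.2 + 4.1 + 2.9 + 2.2) / 12 = 3.2083
σ̂ = R̄ / d₂ = 3.2083 / 3.078 = 1.0423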